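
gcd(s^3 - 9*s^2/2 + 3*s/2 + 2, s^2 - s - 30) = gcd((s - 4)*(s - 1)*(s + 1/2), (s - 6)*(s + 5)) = 1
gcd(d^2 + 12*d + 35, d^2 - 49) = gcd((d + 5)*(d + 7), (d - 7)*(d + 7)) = d + 7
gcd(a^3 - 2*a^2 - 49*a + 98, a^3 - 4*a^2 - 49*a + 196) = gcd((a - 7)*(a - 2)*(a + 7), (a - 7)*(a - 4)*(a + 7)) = a^2 - 49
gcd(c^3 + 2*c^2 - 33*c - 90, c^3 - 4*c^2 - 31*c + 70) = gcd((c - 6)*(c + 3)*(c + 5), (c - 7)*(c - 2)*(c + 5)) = c + 5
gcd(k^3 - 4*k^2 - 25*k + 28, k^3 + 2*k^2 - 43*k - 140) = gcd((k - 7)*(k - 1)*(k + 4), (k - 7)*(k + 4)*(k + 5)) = k^2 - 3*k - 28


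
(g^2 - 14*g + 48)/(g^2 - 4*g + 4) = (g^2 - 14*g + 48)/(g^2 - 4*g + 4)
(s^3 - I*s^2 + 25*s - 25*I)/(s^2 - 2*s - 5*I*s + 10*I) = (s^2 + 4*I*s + 5)/(s - 2)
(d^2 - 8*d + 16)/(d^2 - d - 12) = (d - 4)/(d + 3)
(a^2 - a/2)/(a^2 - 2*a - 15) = a*(1 - 2*a)/(2*(-a^2 + 2*a + 15))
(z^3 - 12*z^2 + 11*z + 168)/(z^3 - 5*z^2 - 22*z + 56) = (z^2 - 5*z - 24)/(z^2 + 2*z - 8)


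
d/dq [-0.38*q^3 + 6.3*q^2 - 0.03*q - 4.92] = -1.14*q^2 + 12.6*q - 0.03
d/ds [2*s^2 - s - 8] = 4*s - 1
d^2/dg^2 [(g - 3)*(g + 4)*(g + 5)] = 6*g + 12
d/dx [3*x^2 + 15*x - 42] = 6*x + 15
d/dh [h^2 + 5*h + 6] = 2*h + 5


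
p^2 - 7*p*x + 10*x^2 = (p - 5*x)*(p - 2*x)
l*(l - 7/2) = l^2 - 7*l/2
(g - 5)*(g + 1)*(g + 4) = g^3 - 21*g - 20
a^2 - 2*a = a*(a - 2)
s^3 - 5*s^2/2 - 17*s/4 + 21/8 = (s - 7/2)*(s - 1/2)*(s + 3/2)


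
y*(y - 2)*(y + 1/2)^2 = y^4 - y^3 - 7*y^2/4 - y/2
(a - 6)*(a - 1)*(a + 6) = a^3 - a^2 - 36*a + 36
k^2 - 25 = (k - 5)*(k + 5)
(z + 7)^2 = z^2 + 14*z + 49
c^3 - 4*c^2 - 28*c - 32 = (c - 8)*(c + 2)^2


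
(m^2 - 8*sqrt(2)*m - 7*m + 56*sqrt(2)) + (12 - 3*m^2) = -2*m^2 - 8*sqrt(2)*m - 7*m + 12 + 56*sqrt(2)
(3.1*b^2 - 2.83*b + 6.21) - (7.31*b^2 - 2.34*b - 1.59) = -4.21*b^2 - 0.49*b + 7.8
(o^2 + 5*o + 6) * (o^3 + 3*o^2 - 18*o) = o^5 + 8*o^4 + 3*o^3 - 72*o^2 - 108*o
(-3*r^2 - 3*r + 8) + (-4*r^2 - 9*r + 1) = -7*r^2 - 12*r + 9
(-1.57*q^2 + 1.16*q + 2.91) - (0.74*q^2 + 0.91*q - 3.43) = -2.31*q^2 + 0.25*q + 6.34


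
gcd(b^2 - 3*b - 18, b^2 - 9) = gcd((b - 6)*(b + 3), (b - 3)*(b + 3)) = b + 3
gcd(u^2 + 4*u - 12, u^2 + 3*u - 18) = u + 6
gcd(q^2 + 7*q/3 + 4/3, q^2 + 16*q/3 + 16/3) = q + 4/3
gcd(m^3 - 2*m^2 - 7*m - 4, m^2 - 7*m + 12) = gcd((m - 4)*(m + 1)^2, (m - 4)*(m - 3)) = m - 4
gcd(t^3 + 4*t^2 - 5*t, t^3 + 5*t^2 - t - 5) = t^2 + 4*t - 5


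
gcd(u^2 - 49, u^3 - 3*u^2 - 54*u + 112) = u + 7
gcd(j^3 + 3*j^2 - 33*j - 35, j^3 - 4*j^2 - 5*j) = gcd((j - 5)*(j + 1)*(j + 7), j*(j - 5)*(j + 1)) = j^2 - 4*j - 5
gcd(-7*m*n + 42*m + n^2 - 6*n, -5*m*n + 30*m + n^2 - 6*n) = n - 6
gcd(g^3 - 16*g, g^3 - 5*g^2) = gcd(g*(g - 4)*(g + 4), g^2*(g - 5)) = g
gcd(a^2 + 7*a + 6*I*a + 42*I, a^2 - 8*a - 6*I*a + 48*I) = 1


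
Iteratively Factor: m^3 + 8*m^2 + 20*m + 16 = (m + 2)*(m^2 + 6*m + 8) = (m + 2)*(m + 4)*(m + 2)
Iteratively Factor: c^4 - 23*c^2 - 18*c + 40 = (c - 1)*(c^3 + c^2 - 22*c - 40) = (c - 5)*(c - 1)*(c^2 + 6*c + 8) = (c - 5)*(c - 1)*(c + 2)*(c + 4)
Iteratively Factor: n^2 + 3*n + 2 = (n + 1)*(n + 2)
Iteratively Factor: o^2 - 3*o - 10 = (o - 5)*(o + 2)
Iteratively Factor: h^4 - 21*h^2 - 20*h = (h)*(h^3 - 21*h - 20) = h*(h + 4)*(h^2 - 4*h - 5) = h*(h + 1)*(h + 4)*(h - 5)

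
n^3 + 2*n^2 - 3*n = n*(n - 1)*(n + 3)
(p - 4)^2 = p^2 - 8*p + 16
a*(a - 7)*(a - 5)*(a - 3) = a^4 - 15*a^3 + 71*a^2 - 105*a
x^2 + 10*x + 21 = (x + 3)*(x + 7)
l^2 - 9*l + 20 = (l - 5)*(l - 4)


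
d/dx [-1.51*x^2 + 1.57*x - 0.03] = 1.57 - 3.02*x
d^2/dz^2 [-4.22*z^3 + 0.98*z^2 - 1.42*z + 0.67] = 1.96 - 25.32*z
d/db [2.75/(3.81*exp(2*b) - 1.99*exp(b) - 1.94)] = (5.4725 - 20.955*exp(b))*exp(b)/(-3.81*exp(2*b) + 1.99*exp(b) + 1.94)^2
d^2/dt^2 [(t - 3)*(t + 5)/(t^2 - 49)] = 4*(t^3 + 51*t^2 + 147*t + 833)/(t^6 - 147*t^4 + 7203*t^2 - 117649)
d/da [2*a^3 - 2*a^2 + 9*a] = 6*a^2 - 4*a + 9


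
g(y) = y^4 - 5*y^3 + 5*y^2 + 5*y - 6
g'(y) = 4*y^3 - 15*y^2 + 10*y + 5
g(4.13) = 38.65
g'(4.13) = 72.23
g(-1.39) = 13.87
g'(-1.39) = -48.62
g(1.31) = 0.84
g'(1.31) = 1.35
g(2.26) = -0.79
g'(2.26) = -2.84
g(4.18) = 42.37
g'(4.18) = 76.85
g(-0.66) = -5.49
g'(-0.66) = -9.28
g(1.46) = 0.94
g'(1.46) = 0.07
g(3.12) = 1.17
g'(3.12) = 11.67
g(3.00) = 0.00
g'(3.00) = 8.00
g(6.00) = 420.00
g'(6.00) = 389.00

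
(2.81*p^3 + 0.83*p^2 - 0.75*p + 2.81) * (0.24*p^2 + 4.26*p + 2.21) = 0.6744*p^5 + 12.1698*p^4 + 9.5659*p^3 - 0.6863*p^2 + 10.3131*p + 6.2101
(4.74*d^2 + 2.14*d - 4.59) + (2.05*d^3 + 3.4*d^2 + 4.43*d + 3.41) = 2.05*d^3 + 8.14*d^2 + 6.57*d - 1.18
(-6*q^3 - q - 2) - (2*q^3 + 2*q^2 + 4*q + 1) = -8*q^3 - 2*q^2 - 5*q - 3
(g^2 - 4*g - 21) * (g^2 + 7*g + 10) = g^4 + 3*g^3 - 39*g^2 - 187*g - 210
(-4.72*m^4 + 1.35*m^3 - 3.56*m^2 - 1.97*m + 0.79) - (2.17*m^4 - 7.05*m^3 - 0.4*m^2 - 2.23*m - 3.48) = -6.89*m^4 + 8.4*m^3 - 3.16*m^2 + 0.26*m + 4.27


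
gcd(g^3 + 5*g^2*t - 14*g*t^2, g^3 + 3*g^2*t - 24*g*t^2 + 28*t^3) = -g^2 - 5*g*t + 14*t^2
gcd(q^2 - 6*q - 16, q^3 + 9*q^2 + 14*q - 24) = 1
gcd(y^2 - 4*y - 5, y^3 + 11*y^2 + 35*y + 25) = y + 1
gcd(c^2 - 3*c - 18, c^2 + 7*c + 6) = 1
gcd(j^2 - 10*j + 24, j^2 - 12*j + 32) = j - 4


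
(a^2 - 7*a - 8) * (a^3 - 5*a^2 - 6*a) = a^5 - 12*a^4 + 21*a^3 + 82*a^2 + 48*a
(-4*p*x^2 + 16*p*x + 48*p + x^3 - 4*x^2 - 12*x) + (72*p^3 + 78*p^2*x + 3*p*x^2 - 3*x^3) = 72*p^3 + 78*p^2*x - p*x^2 + 16*p*x + 48*p - 2*x^3 - 4*x^2 - 12*x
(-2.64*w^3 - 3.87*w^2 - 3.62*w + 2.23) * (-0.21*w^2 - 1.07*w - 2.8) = 0.5544*w^5 + 3.6375*w^4 + 12.2931*w^3 + 14.2411*w^2 + 7.7499*w - 6.244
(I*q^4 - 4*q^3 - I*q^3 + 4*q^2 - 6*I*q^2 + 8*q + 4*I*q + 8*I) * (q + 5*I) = I*q^5 - 9*q^4 - I*q^4 + 9*q^3 - 26*I*q^3 + 38*q^2 + 24*I*q^2 - 20*q + 48*I*q - 40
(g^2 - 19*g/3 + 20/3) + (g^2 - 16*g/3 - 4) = 2*g^2 - 35*g/3 + 8/3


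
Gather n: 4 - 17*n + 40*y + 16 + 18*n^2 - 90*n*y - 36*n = 18*n^2 + n*(-90*y - 53) + 40*y + 20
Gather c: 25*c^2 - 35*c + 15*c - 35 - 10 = 25*c^2 - 20*c - 45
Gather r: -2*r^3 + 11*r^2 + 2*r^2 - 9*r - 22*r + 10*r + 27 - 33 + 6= -2*r^3 + 13*r^2 - 21*r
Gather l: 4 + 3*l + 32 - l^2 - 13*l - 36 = -l^2 - 10*l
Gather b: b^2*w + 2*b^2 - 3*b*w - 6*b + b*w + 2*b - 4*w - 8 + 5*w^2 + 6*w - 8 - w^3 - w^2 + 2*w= b^2*(w + 2) + b*(-2*w - 4) - w^3 + 4*w^2 + 4*w - 16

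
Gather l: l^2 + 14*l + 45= l^2 + 14*l + 45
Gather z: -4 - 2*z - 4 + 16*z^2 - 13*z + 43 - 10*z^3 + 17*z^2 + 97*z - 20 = -10*z^3 + 33*z^2 + 82*z + 15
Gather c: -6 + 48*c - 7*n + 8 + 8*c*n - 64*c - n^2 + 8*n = c*(8*n - 16) - n^2 + n + 2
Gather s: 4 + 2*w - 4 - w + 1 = w + 1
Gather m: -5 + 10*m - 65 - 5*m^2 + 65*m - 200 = -5*m^2 + 75*m - 270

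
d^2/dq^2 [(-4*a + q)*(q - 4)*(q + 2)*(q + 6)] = -24*a*q - 32*a + 12*q^2 + 24*q - 40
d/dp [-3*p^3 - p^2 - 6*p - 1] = -9*p^2 - 2*p - 6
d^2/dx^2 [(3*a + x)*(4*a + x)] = 2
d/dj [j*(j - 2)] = 2*j - 2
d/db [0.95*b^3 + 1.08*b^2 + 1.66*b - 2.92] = 2.85*b^2 + 2.16*b + 1.66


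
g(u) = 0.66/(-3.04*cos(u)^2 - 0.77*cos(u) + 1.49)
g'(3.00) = 0.92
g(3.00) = -0.91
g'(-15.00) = -16.08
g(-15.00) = 2.06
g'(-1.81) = -0.19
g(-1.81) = 0.44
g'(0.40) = -0.51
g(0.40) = -0.37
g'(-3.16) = 0.11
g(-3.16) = -0.85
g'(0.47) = -0.71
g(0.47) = -0.41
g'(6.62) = -0.38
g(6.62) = -0.34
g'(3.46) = -3.81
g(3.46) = -1.27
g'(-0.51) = 0.87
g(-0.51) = -0.44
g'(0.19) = -0.17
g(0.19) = -0.30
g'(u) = 0.66*(-6.08*sin(u)*cos(u) - 0.77*sin(u))/(-3.04*cos(u)^2 - 0.77*cos(u) + 1.49)^2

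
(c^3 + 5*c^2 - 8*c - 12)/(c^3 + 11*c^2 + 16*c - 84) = (c + 1)/(c + 7)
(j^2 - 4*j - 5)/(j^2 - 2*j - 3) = (j - 5)/(j - 3)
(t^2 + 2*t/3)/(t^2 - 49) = t*(3*t + 2)/(3*(t^2 - 49))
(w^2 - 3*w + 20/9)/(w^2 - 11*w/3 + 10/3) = (w - 4/3)/(w - 2)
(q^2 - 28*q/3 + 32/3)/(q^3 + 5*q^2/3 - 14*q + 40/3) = (q - 8)/(q^2 + 3*q - 10)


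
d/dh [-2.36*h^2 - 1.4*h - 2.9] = -4.72*h - 1.4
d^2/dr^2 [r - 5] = 0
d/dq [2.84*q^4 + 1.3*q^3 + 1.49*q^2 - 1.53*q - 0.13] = 11.36*q^3 + 3.9*q^2 + 2.98*q - 1.53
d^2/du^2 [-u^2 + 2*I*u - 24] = -2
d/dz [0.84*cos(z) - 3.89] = -0.84*sin(z)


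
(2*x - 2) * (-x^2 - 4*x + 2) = -2*x^3 - 6*x^2 + 12*x - 4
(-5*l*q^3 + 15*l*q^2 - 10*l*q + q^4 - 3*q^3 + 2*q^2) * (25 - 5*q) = 25*l*q^4 - 200*l*q^3 + 425*l*q^2 - 250*l*q - 5*q^5 + 40*q^4 - 85*q^3 + 50*q^2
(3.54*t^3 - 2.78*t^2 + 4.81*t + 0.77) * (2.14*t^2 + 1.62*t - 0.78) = 7.5756*t^5 - 0.214399999999999*t^4 + 3.0286*t^3 + 11.6084*t^2 - 2.5044*t - 0.6006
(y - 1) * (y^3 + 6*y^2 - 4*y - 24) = y^4 + 5*y^3 - 10*y^2 - 20*y + 24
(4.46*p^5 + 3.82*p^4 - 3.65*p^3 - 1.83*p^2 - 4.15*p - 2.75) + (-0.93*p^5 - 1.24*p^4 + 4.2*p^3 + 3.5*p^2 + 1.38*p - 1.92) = 3.53*p^5 + 2.58*p^4 + 0.55*p^3 + 1.67*p^2 - 2.77*p - 4.67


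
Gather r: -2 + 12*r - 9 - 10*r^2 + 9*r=-10*r^2 + 21*r - 11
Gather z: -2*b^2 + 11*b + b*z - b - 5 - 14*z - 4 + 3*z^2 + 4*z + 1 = -2*b^2 + 10*b + 3*z^2 + z*(b - 10) - 8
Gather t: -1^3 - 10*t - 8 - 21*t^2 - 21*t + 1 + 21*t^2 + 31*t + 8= 0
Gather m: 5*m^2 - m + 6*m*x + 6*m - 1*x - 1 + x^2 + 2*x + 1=5*m^2 + m*(6*x + 5) + x^2 + x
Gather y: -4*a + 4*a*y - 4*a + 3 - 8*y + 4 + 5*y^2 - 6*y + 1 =-8*a + 5*y^2 + y*(4*a - 14) + 8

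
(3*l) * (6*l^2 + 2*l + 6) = 18*l^3 + 6*l^2 + 18*l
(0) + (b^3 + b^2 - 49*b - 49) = b^3 + b^2 - 49*b - 49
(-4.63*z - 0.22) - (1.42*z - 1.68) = 1.46 - 6.05*z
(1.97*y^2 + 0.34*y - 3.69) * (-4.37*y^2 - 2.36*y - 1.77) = -8.6089*y^4 - 6.135*y^3 + 11.836*y^2 + 8.1066*y + 6.5313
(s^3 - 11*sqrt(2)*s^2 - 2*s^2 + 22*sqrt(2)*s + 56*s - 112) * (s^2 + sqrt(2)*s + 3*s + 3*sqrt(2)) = s^5 - 10*sqrt(2)*s^4 + s^4 - 10*sqrt(2)*s^3 + 28*s^3 + 34*s^2 + 116*sqrt(2)*s^2 - 204*s + 56*sqrt(2)*s - 336*sqrt(2)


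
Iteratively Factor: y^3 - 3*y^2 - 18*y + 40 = (y - 5)*(y^2 + 2*y - 8) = (y - 5)*(y - 2)*(y + 4)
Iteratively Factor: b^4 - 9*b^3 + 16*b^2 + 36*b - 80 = (b + 2)*(b^3 - 11*b^2 + 38*b - 40) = (b - 5)*(b + 2)*(b^2 - 6*b + 8) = (b - 5)*(b - 2)*(b + 2)*(b - 4)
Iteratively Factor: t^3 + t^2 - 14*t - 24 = (t - 4)*(t^2 + 5*t + 6) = (t - 4)*(t + 3)*(t + 2)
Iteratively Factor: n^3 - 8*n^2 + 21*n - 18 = (n - 3)*(n^2 - 5*n + 6) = (n - 3)*(n - 2)*(n - 3)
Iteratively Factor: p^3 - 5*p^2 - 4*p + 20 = (p - 5)*(p^2 - 4) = (p - 5)*(p + 2)*(p - 2)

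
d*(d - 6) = d^2 - 6*d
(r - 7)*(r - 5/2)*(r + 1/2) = r^3 - 9*r^2 + 51*r/4 + 35/4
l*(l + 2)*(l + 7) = l^3 + 9*l^2 + 14*l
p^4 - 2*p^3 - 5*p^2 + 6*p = p*(p - 3)*(p - 1)*(p + 2)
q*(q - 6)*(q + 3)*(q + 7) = q^4 + 4*q^3 - 39*q^2 - 126*q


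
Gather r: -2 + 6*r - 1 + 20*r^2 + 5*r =20*r^2 + 11*r - 3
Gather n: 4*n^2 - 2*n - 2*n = 4*n^2 - 4*n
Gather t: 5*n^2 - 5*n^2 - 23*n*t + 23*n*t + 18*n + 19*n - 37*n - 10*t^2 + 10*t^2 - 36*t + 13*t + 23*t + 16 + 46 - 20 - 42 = 0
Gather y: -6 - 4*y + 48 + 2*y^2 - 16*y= 2*y^2 - 20*y + 42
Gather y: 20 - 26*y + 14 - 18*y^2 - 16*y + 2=-18*y^2 - 42*y + 36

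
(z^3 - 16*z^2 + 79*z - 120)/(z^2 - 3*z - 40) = (z^2 - 8*z + 15)/(z + 5)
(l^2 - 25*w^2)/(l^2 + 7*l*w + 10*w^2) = (l - 5*w)/(l + 2*w)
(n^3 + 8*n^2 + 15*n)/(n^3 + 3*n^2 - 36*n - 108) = n*(n + 5)/(n^2 - 36)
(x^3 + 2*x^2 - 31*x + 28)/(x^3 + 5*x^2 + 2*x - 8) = (x^2 + 3*x - 28)/(x^2 + 6*x + 8)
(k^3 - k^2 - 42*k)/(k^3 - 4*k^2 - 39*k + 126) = k/(k - 3)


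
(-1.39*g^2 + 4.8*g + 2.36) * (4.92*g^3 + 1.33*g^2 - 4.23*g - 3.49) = -6.8388*g^5 + 21.7673*g^4 + 23.8749*g^3 - 12.3141*g^2 - 26.7348*g - 8.2364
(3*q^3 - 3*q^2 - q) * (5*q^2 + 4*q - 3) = 15*q^5 - 3*q^4 - 26*q^3 + 5*q^2 + 3*q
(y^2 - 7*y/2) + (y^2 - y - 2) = 2*y^2 - 9*y/2 - 2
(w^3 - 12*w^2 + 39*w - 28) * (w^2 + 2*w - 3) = w^5 - 10*w^4 + 12*w^3 + 86*w^2 - 173*w + 84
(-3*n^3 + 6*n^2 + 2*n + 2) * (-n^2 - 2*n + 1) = 3*n^5 - 17*n^3 - 2*n + 2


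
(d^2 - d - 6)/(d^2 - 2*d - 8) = (d - 3)/(d - 4)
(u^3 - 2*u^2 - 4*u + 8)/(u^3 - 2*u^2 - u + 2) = (u^2 - 4)/(u^2 - 1)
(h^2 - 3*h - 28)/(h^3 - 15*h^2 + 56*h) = (h + 4)/(h*(h - 8))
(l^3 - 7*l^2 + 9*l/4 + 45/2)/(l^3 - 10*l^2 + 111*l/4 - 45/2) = (2*l + 3)/(2*l - 3)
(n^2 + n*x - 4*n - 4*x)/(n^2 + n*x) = (n - 4)/n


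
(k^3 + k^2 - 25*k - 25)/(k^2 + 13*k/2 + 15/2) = 2*(k^2 - 4*k - 5)/(2*k + 3)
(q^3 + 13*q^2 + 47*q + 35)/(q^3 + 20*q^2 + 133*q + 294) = (q^2 + 6*q + 5)/(q^2 + 13*q + 42)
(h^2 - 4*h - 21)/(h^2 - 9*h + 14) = (h + 3)/(h - 2)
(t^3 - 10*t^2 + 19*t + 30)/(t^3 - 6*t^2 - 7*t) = (t^2 - 11*t + 30)/(t*(t - 7))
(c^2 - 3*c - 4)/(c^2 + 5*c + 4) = (c - 4)/(c + 4)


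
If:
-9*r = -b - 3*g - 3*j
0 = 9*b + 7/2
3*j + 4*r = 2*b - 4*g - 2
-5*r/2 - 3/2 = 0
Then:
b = -7/18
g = 139/30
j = -851/135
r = -3/5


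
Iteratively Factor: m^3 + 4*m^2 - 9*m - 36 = (m + 4)*(m^2 - 9) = (m + 3)*(m + 4)*(m - 3)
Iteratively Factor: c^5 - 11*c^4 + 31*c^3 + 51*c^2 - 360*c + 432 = (c - 3)*(c^4 - 8*c^3 + 7*c^2 + 72*c - 144) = (c - 4)*(c - 3)*(c^3 - 4*c^2 - 9*c + 36) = (c - 4)*(c - 3)^2*(c^2 - c - 12) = (c - 4)^2*(c - 3)^2*(c + 3)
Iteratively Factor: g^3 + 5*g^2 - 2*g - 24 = (g + 4)*(g^2 + g - 6) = (g - 2)*(g + 4)*(g + 3)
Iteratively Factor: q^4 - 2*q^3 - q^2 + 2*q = (q - 2)*(q^3 - q) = (q - 2)*(q + 1)*(q^2 - q) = q*(q - 2)*(q + 1)*(q - 1)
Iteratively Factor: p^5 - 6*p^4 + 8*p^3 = (p)*(p^4 - 6*p^3 + 8*p^2) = p*(p - 2)*(p^3 - 4*p^2) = p^2*(p - 2)*(p^2 - 4*p) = p^2*(p - 4)*(p - 2)*(p)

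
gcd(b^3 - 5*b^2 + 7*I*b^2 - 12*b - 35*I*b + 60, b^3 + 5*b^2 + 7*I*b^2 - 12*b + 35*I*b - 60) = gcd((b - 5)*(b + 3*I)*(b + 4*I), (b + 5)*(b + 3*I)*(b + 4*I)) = b^2 + 7*I*b - 12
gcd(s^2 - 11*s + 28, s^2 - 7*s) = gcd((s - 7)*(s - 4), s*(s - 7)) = s - 7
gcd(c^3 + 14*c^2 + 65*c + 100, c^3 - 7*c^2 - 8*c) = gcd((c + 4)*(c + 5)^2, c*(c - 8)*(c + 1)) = 1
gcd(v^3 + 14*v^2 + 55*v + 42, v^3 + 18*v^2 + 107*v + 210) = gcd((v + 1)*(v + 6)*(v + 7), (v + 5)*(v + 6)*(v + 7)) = v^2 + 13*v + 42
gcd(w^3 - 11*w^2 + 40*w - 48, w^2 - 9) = w - 3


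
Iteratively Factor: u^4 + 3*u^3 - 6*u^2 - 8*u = (u)*(u^3 + 3*u^2 - 6*u - 8) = u*(u - 2)*(u^2 + 5*u + 4) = u*(u - 2)*(u + 1)*(u + 4)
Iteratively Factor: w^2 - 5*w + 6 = (w - 3)*(w - 2)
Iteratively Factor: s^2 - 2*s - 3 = (s + 1)*(s - 3)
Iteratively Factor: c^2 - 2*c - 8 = (c - 4)*(c + 2)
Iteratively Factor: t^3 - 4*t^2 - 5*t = (t - 5)*(t^2 + t) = (t - 5)*(t + 1)*(t)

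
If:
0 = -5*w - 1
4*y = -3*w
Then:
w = -1/5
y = 3/20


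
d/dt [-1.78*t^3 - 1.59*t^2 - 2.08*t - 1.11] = -5.34*t^2 - 3.18*t - 2.08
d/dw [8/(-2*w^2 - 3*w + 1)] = 8*(4*w + 3)/(2*w^2 + 3*w - 1)^2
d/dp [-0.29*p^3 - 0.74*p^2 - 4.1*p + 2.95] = -0.87*p^2 - 1.48*p - 4.1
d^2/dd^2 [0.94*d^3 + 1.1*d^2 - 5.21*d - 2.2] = 5.64*d + 2.2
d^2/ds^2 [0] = 0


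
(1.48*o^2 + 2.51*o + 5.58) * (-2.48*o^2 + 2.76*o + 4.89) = -3.6704*o^4 - 2.14*o^3 + 0.326399999999999*o^2 + 27.6747*o + 27.2862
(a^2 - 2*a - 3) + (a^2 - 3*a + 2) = 2*a^2 - 5*a - 1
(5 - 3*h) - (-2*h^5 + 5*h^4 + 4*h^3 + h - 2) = 2*h^5 - 5*h^4 - 4*h^3 - 4*h + 7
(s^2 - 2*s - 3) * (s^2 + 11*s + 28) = s^4 + 9*s^3 + 3*s^2 - 89*s - 84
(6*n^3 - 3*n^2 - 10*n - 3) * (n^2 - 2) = 6*n^5 - 3*n^4 - 22*n^3 + 3*n^2 + 20*n + 6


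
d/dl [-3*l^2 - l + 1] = -6*l - 1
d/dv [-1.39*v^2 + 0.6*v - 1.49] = 0.6 - 2.78*v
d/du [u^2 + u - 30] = 2*u + 1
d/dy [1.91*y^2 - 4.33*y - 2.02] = 3.82*y - 4.33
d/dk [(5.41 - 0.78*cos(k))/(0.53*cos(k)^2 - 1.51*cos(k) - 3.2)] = (-0.4134*cos(k)^2 + 5.7346*cos(k) - 10.6651)*sin(k)/(0.2809*cos(k)^4 - 1.6006*cos(k)^3 - 1.1119*cos(k)^2 + 9.664*cos(k) + 10.24)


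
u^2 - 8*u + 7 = (u - 7)*(u - 1)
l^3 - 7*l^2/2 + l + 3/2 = (l - 3)*(l - 1)*(l + 1/2)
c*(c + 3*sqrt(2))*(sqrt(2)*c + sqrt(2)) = sqrt(2)*c^3 + sqrt(2)*c^2 + 6*c^2 + 6*c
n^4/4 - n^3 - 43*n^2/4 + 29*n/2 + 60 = (n/4 + 1/2)*(n - 8)*(n - 3)*(n + 5)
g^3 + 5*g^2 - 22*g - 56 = (g - 4)*(g + 2)*(g + 7)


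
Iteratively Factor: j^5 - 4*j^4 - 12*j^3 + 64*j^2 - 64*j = (j + 4)*(j^4 - 8*j^3 + 20*j^2 - 16*j) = (j - 2)*(j + 4)*(j^3 - 6*j^2 + 8*j) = (j - 2)^2*(j + 4)*(j^2 - 4*j) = (j - 4)*(j - 2)^2*(j + 4)*(j)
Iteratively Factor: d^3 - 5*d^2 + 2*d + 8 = (d - 2)*(d^2 - 3*d - 4) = (d - 4)*(d - 2)*(d + 1)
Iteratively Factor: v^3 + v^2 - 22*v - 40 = (v + 4)*(v^2 - 3*v - 10) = (v + 2)*(v + 4)*(v - 5)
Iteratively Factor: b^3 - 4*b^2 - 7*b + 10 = (b - 1)*(b^2 - 3*b - 10) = (b - 1)*(b + 2)*(b - 5)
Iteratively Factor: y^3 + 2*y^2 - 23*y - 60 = (y + 4)*(y^2 - 2*y - 15) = (y - 5)*(y + 4)*(y + 3)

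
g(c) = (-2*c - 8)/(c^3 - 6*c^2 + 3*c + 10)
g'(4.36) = 2.21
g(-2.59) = 0.05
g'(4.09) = 0.92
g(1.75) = -5.15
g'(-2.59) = 0.09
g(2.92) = 1.85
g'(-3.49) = 0.02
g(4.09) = 1.67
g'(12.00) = 0.01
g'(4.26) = 1.58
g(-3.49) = 0.01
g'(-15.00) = 0.00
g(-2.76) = 0.04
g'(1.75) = -21.19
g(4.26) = 1.88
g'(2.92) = -1.32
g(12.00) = -0.04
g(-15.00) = 0.00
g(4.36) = 2.07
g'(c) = (-2*c - 8)*(-3*c^2 + 12*c - 3)/(c^3 - 6*c^2 + 3*c + 10)^2 - 2/(c^3 - 6*c^2 + 3*c + 10) = 2*(-c^3 + 6*c^2 - 3*c + 3*(c + 4)*(c^2 - 4*c + 1) - 10)/(c^3 - 6*c^2 + 3*c + 10)^2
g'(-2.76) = 0.07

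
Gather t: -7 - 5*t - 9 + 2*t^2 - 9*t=2*t^2 - 14*t - 16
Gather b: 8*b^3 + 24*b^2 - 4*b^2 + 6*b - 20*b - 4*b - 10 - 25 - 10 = 8*b^3 + 20*b^2 - 18*b - 45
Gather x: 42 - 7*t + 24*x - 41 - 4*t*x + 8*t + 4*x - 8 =t + x*(28 - 4*t) - 7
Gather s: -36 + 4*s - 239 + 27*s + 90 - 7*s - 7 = 24*s - 192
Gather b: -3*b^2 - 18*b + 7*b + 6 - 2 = -3*b^2 - 11*b + 4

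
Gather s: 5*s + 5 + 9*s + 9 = 14*s + 14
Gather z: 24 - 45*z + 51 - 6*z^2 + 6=-6*z^2 - 45*z + 81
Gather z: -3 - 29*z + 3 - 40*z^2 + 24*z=-40*z^2 - 5*z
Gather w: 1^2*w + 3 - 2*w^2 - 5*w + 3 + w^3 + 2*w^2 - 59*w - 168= w^3 - 63*w - 162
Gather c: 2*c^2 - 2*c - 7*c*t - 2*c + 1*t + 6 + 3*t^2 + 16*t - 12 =2*c^2 + c*(-7*t - 4) + 3*t^2 + 17*t - 6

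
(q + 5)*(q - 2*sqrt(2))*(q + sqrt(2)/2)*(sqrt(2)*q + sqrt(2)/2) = sqrt(2)*q^4 - 3*q^3 + 11*sqrt(2)*q^3/2 - 33*q^2/2 + sqrt(2)*q^2/2 - 11*sqrt(2)*q - 15*q/2 - 5*sqrt(2)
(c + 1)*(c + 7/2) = c^2 + 9*c/2 + 7/2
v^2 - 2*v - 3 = (v - 3)*(v + 1)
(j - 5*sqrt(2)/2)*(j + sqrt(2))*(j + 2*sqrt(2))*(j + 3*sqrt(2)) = j^4 + 7*sqrt(2)*j^3/2 - 8*j^2 - 43*sqrt(2)*j - 60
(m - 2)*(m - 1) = m^2 - 3*m + 2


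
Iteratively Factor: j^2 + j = (j + 1)*(j)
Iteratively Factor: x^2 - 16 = (x - 4)*(x + 4)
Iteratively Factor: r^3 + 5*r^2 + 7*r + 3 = (r + 3)*(r^2 + 2*r + 1) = (r + 1)*(r + 3)*(r + 1)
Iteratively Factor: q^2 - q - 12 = (q + 3)*(q - 4)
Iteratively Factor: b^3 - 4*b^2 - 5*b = (b)*(b^2 - 4*b - 5) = b*(b + 1)*(b - 5)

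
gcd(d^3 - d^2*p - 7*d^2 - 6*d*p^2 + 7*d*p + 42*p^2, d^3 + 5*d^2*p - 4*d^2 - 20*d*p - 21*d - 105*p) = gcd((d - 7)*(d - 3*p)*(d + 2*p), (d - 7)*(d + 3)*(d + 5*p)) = d - 7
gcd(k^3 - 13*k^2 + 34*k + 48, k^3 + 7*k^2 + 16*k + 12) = 1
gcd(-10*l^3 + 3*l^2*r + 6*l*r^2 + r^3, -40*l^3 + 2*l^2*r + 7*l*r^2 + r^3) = 5*l + r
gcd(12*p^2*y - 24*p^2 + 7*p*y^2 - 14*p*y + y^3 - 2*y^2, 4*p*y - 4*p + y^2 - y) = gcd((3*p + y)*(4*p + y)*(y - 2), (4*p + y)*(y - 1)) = 4*p + y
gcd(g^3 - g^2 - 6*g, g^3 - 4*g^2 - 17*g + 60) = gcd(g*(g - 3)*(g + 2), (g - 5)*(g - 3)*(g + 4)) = g - 3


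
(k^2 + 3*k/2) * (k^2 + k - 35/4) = k^4 + 5*k^3/2 - 29*k^2/4 - 105*k/8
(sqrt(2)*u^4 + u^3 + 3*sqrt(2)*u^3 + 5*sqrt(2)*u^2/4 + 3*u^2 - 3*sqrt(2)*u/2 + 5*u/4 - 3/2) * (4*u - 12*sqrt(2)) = 4*sqrt(2)*u^5 - 20*u^4 + 12*sqrt(2)*u^4 - 60*u^3 - 7*sqrt(2)*u^3 - 42*sqrt(2)*u^2 - 25*u^2 - 15*sqrt(2)*u + 30*u + 18*sqrt(2)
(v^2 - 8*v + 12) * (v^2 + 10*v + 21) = v^4 + 2*v^3 - 47*v^2 - 48*v + 252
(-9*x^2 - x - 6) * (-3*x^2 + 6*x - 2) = 27*x^4 - 51*x^3 + 30*x^2 - 34*x + 12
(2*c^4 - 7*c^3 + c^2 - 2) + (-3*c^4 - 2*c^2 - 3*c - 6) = -c^4 - 7*c^3 - c^2 - 3*c - 8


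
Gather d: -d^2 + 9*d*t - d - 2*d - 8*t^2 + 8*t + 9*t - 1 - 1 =-d^2 + d*(9*t - 3) - 8*t^2 + 17*t - 2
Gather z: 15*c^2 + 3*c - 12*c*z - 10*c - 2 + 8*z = 15*c^2 - 7*c + z*(8 - 12*c) - 2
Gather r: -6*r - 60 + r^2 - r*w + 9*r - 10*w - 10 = r^2 + r*(3 - w) - 10*w - 70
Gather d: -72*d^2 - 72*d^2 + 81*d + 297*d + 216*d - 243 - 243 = -144*d^2 + 594*d - 486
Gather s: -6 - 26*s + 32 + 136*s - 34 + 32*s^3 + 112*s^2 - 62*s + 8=32*s^3 + 112*s^2 + 48*s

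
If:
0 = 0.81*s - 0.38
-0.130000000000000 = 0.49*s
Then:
No Solution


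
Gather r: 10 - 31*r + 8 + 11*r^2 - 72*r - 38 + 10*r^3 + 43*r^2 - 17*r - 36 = 10*r^3 + 54*r^2 - 120*r - 56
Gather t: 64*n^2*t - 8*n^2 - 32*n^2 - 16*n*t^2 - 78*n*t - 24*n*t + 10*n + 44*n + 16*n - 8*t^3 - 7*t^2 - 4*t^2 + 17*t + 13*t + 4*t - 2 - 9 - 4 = -40*n^2 + 70*n - 8*t^3 + t^2*(-16*n - 11) + t*(64*n^2 - 102*n + 34) - 15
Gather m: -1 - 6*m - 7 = -6*m - 8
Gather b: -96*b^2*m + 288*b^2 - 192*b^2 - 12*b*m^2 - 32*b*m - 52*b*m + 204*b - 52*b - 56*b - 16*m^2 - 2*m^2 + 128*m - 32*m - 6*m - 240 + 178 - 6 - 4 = b^2*(96 - 96*m) + b*(-12*m^2 - 84*m + 96) - 18*m^2 + 90*m - 72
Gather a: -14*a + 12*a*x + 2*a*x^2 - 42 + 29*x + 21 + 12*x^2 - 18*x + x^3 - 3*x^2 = a*(2*x^2 + 12*x - 14) + x^3 + 9*x^2 + 11*x - 21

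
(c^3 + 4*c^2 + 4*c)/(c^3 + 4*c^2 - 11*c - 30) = c*(c + 2)/(c^2 + 2*c - 15)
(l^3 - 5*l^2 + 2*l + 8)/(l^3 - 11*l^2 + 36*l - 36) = (l^2 - 3*l - 4)/(l^2 - 9*l + 18)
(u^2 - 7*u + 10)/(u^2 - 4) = (u - 5)/(u + 2)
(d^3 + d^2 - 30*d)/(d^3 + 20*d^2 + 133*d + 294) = d*(d - 5)/(d^2 + 14*d + 49)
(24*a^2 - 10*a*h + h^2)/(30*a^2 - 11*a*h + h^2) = (4*a - h)/(5*a - h)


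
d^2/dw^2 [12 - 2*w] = 0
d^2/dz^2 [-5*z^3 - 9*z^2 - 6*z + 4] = -30*z - 18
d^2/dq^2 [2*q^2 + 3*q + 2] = 4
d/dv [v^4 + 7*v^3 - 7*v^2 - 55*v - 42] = 4*v^3 + 21*v^2 - 14*v - 55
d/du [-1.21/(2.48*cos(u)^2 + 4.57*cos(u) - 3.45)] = -(6.0016*cos(u) + 5.5297)*sin(u)/(2.48*cos(u)^2 + 4.57*cos(u) - 3.45)^2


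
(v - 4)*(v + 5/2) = v^2 - 3*v/2 - 10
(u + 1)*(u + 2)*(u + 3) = u^3 + 6*u^2 + 11*u + 6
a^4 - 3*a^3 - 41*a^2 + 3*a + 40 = (a - 8)*(a - 1)*(a + 1)*(a + 5)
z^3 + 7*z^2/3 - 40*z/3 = z*(z - 8/3)*(z + 5)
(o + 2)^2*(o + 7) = o^3 + 11*o^2 + 32*o + 28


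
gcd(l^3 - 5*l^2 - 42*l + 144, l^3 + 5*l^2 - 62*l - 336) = l^2 - 2*l - 48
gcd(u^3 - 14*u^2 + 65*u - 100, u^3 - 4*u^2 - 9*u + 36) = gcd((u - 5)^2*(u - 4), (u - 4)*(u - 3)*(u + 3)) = u - 4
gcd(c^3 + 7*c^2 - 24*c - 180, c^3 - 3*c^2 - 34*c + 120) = c^2 + c - 30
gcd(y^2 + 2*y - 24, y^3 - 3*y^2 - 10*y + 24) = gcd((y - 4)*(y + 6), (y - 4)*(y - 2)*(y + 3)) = y - 4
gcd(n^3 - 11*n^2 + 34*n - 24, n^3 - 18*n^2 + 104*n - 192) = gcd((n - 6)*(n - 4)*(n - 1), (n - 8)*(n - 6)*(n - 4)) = n^2 - 10*n + 24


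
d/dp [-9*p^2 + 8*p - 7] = 8 - 18*p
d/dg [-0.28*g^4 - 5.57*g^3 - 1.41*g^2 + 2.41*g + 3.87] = -1.12*g^3 - 16.71*g^2 - 2.82*g + 2.41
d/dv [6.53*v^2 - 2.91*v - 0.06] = 13.06*v - 2.91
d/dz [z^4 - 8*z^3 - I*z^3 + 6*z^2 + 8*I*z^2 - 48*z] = 4*z^3 + z^2*(-24 - 3*I) + z*(12 + 16*I) - 48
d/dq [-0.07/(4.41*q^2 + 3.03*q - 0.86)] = (0.6174*q + 0.2121)/(4.41*q^2 + 3.03*q - 0.86)^2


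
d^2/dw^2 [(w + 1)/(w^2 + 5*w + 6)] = 2*((w + 1)*(2*w + 5)^2 - 3*(w + 2)*(w^2 + 5*w + 6))/(w^2 + 5*w + 6)^3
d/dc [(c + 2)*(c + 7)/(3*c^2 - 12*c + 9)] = (-13*c^2 - 22*c + 83)/(3*(c^4 - 8*c^3 + 22*c^2 - 24*c + 9))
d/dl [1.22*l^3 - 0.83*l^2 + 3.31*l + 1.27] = 3.66*l^2 - 1.66*l + 3.31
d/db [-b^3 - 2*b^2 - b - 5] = -3*b^2 - 4*b - 1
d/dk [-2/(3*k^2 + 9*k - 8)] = 6*(2*k + 3)/(3*k^2 + 9*k - 8)^2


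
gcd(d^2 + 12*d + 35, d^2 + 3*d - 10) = d + 5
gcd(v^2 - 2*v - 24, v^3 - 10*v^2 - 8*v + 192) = v^2 - 2*v - 24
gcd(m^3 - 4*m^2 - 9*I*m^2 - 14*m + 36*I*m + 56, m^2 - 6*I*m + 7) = m - 7*I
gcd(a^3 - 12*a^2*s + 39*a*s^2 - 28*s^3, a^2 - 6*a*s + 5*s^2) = -a + s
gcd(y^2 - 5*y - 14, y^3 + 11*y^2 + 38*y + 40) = y + 2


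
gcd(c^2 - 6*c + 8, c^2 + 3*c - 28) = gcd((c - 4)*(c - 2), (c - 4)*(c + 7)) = c - 4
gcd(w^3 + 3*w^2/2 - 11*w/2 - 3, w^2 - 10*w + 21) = 1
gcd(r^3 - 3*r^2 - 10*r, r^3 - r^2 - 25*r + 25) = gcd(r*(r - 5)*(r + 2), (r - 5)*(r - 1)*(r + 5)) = r - 5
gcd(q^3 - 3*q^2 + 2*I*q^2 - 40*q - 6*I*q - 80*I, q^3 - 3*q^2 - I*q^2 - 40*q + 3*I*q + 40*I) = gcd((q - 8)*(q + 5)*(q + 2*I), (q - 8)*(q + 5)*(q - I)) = q^2 - 3*q - 40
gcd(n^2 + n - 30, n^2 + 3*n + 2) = 1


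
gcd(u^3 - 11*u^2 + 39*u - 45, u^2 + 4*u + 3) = 1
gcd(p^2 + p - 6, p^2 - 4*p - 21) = p + 3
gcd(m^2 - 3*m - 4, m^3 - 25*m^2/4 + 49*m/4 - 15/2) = 1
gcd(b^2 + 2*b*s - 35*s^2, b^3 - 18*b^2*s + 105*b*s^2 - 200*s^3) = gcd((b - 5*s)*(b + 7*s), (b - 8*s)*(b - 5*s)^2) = -b + 5*s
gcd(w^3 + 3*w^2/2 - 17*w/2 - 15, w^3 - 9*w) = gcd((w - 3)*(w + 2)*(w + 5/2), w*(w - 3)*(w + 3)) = w - 3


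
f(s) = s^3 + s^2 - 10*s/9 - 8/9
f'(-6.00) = 94.89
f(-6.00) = -174.22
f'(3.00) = 31.89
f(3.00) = 31.78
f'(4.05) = 56.20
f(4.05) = 77.44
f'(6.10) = 122.72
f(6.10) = 256.52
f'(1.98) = 14.61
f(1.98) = 8.59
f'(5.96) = 117.37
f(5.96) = 239.72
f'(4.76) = 76.38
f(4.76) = 124.33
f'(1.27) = 6.27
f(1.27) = 1.36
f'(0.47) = 0.49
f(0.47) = -1.09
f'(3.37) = 39.70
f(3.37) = 45.00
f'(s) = 3*s^2 + 2*s - 10/9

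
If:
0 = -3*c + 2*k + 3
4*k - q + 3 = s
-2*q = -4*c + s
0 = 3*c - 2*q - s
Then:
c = 0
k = -3/2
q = 3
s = -6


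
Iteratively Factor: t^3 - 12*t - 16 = (t - 4)*(t^2 + 4*t + 4) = (t - 4)*(t + 2)*(t + 2)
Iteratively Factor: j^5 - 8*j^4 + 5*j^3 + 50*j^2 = (j)*(j^4 - 8*j^3 + 5*j^2 + 50*j) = j*(j + 2)*(j^3 - 10*j^2 + 25*j) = j*(j - 5)*(j + 2)*(j^2 - 5*j) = j^2*(j - 5)*(j + 2)*(j - 5)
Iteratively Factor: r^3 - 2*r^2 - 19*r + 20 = (r + 4)*(r^2 - 6*r + 5) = (r - 5)*(r + 4)*(r - 1)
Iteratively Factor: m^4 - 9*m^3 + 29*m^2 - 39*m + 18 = (m - 2)*(m^3 - 7*m^2 + 15*m - 9) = (m - 3)*(m - 2)*(m^2 - 4*m + 3) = (m - 3)*(m - 2)*(m - 1)*(m - 3)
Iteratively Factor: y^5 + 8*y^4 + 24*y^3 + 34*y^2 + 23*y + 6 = (y + 2)*(y^4 + 6*y^3 + 12*y^2 + 10*y + 3) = (y + 1)*(y + 2)*(y^3 + 5*y^2 + 7*y + 3) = (y + 1)*(y + 2)*(y + 3)*(y^2 + 2*y + 1) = (y + 1)^2*(y + 2)*(y + 3)*(y + 1)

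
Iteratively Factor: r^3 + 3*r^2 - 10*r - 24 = (r + 4)*(r^2 - r - 6) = (r + 2)*(r + 4)*(r - 3)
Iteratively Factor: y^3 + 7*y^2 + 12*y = (y + 4)*(y^2 + 3*y) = y*(y + 4)*(y + 3)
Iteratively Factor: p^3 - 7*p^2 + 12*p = (p - 3)*(p^2 - 4*p) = p*(p - 3)*(p - 4)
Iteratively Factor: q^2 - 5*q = (q - 5)*(q)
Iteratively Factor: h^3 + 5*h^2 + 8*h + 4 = (h + 1)*(h^2 + 4*h + 4) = (h + 1)*(h + 2)*(h + 2)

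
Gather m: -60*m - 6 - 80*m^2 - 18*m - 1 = -80*m^2 - 78*m - 7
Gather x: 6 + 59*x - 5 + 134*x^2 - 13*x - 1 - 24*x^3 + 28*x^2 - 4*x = -24*x^3 + 162*x^2 + 42*x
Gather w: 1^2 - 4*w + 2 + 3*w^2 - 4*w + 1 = 3*w^2 - 8*w + 4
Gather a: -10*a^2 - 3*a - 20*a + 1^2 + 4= -10*a^2 - 23*a + 5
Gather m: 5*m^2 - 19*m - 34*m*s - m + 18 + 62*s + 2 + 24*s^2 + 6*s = 5*m^2 + m*(-34*s - 20) + 24*s^2 + 68*s + 20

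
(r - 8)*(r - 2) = r^2 - 10*r + 16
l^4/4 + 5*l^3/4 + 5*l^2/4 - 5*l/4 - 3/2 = (l/4 + 1/2)*(l - 1)*(l + 1)*(l + 3)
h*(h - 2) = h^2 - 2*h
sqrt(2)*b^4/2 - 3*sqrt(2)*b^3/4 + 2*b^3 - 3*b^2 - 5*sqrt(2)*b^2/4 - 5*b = b*(b - 5/2)*(b + 2*sqrt(2))*(sqrt(2)*b/2 + sqrt(2)/2)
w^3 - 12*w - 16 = (w - 4)*(w + 2)^2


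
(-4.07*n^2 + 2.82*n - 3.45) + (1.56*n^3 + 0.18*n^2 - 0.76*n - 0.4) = 1.56*n^3 - 3.89*n^2 + 2.06*n - 3.85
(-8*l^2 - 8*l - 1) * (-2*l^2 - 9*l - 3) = 16*l^4 + 88*l^3 + 98*l^2 + 33*l + 3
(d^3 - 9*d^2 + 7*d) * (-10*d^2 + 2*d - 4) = -10*d^5 + 92*d^4 - 92*d^3 + 50*d^2 - 28*d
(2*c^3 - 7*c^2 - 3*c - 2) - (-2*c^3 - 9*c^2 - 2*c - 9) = 4*c^3 + 2*c^2 - c + 7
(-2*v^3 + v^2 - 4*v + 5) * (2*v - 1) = -4*v^4 + 4*v^3 - 9*v^2 + 14*v - 5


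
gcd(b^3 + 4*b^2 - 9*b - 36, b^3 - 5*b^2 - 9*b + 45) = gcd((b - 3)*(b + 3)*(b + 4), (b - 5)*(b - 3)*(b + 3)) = b^2 - 9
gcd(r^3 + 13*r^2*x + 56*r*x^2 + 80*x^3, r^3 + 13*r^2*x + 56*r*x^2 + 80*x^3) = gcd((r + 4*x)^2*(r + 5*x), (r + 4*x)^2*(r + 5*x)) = r^3 + 13*r^2*x + 56*r*x^2 + 80*x^3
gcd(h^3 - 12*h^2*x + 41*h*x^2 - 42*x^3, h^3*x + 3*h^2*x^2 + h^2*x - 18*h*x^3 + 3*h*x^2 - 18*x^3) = -h + 3*x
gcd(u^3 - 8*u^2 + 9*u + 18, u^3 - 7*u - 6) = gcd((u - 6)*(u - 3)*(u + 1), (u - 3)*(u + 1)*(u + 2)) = u^2 - 2*u - 3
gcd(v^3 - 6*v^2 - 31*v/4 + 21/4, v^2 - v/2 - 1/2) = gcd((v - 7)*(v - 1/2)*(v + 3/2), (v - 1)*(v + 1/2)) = 1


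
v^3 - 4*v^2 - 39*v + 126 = (v - 7)*(v - 3)*(v + 6)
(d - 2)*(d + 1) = d^2 - d - 2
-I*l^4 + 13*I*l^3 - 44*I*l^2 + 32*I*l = l*(l - 8)*(l - 4)*(-I*l + I)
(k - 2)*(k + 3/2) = k^2 - k/2 - 3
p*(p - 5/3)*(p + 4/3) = p^3 - p^2/3 - 20*p/9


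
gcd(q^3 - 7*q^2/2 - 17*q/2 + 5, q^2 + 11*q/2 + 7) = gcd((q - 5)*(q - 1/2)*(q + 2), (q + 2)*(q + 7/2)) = q + 2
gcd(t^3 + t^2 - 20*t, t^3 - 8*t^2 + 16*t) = t^2 - 4*t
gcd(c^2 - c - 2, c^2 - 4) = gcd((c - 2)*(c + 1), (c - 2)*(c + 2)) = c - 2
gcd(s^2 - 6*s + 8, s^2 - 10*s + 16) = s - 2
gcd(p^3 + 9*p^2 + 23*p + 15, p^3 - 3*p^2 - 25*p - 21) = p^2 + 4*p + 3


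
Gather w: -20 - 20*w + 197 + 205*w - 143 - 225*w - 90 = -40*w - 56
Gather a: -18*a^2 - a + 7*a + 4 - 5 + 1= -18*a^2 + 6*a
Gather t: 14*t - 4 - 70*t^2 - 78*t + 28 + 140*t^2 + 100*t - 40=70*t^2 + 36*t - 16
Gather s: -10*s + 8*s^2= 8*s^2 - 10*s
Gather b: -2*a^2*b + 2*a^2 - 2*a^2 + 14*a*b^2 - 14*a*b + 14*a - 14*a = 14*a*b^2 + b*(-2*a^2 - 14*a)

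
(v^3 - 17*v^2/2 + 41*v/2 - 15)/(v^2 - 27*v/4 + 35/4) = 2*(2*v^2 - 7*v + 6)/(4*v - 7)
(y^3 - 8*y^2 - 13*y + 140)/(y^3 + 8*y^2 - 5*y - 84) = (y^2 - 12*y + 35)/(y^2 + 4*y - 21)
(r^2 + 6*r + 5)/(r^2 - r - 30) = (r + 1)/(r - 6)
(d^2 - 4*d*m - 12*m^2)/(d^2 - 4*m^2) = (d - 6*m)/(d - 2*m)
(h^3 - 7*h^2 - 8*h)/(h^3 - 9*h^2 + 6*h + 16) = h/(h - 2)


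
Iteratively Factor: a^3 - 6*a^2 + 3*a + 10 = (a + 1)*(a^2 - 7*a + 10) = (a - 2)*(a + 1)*(a - 5)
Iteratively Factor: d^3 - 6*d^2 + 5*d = (d)*(d^2 - 6*d + 5) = d*(d - 1)*(d - 5)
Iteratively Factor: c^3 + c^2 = (c + 1)*(c^2) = c*(c + 1)*(c)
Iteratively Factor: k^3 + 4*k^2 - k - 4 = (k + 4)*(k^2 - 1) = (k + 1)*(k + 4)*(k - 1)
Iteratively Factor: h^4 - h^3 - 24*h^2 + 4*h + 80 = (h - 2)*(h^3 + h^2 - 22*h - 40) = (h - 2)*(h + 2)*(h^2 - h - 20) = (h - 2)*(h + 2)*(h + 4)*(h - 5)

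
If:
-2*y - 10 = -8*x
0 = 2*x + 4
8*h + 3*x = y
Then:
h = -7/8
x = -2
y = -13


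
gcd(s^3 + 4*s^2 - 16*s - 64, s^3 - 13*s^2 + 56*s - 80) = s - 4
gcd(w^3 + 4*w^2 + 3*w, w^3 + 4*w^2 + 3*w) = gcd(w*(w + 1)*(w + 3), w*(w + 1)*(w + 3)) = w^3 + 4*w^2 + 3*w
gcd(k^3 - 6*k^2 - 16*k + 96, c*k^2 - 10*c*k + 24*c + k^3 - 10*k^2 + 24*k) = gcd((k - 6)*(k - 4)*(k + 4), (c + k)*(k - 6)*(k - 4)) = k^2 - 10*k + 24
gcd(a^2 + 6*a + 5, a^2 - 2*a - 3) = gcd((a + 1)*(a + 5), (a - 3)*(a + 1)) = a + 1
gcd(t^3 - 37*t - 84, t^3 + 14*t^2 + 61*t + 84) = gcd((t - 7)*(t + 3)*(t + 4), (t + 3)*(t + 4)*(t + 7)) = t^2 + 7*t + 12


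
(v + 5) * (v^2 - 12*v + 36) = v^3 - 7*v^2 - 24*v + 180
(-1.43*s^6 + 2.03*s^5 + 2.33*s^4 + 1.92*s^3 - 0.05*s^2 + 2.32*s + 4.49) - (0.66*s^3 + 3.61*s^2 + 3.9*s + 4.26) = -1.43*s^6 + 2.03*s^5 + 2.33*s^4 + 1.26*s^3 - 3.66*s^2 - 1.58*s + 0.23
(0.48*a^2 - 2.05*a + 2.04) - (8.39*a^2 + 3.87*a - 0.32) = -7.91*a^2 - 5.92*a + 2.36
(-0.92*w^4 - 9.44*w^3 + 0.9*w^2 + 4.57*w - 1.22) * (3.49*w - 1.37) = -3.2108*w^5 - 31.6852*w^4 + 16.0738*w^3 + 14.7163*w^2 - 10.5187*w + 1.6714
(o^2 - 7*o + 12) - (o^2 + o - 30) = 42 - 8*o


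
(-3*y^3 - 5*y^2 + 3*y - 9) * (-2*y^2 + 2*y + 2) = 6*y^5 + 4*y^4 - 22*y^3 + 14*y^2 - 12*y - 18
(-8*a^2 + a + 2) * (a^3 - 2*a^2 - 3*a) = -8*a^5 + 17*a^4 + 24*a^3 - 7*a^2 - 6*a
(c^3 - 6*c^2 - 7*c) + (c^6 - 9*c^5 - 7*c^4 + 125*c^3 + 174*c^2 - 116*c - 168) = c^6 - 9*c^5 - 7*c^4 + 126*c^3 + 168*c^2 - 123*c - 168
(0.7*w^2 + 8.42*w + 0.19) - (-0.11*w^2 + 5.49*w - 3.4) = 0.81*w^2 + 2.93*w + 3.59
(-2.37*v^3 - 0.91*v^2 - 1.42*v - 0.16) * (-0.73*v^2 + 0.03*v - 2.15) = 1.7301*v^5 + 0.5932*v^4 + 6.1048*v^3 + 2.0307*v^2 + 3.0482*v + 0.344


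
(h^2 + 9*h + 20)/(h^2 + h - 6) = (h^2 + 9*h + 20)/(h^2 + h - 6)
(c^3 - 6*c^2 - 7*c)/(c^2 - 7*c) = c + 1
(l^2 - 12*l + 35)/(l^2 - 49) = (l - 5)/(l + 7)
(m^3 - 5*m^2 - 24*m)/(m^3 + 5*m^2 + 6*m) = (m - 8)/(m + 2)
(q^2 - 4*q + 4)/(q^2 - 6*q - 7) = (-q^2 + 4*q - 4)/(-q^2 + 6*q + 7)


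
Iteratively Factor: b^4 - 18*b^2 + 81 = (b + 3)*(b^3 - 3*b^2 - 9*b + 27) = (b - 3)*(b + 3)*(b^2 - 9) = (b - 3)*(b + 3)^2*(b - 3)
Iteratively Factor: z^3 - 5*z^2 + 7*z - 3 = (z - 1)*(z^2 - 4*z + 3) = (z - 1)^2*(z - 3)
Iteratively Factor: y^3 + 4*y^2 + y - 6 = (y - 1)*(y^2 + 5*y + 6) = (y - 1)*(y + 3)*(y + 2)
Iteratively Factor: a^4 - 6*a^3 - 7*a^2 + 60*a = (a - 4)*(a^3 - 2*a^2 - 15*a) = a*(a - 4)*(a^2 - 2*a - 15) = a*(a - 4)*(a + 3)*(a - 5)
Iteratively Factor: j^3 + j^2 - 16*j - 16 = (j - 4)*(j^2 + 5*j + 4) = (j - 4)*(j + 4)*(j + 1)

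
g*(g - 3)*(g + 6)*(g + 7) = g^4 + 10*g^3 + 3*g^2 - 126*g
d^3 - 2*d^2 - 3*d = d*(d - 3)*(d + 1)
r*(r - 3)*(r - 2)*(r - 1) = r^4 - 6*r^3 + 11*r^2 - 6*r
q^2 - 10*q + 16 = (q - 8)*(q - 2)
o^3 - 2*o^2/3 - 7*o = o*(o - 3)*(o + 7/3)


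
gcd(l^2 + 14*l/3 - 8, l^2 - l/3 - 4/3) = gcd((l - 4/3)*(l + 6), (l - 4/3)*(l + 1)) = l - 4/3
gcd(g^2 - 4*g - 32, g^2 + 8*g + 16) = g + 4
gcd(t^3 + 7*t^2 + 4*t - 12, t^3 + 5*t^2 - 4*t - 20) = t + 2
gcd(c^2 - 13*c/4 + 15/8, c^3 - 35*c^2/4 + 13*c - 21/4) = c - 3/4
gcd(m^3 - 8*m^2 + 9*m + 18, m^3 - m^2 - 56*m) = 1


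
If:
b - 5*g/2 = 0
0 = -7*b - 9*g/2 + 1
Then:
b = 5/44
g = 1/22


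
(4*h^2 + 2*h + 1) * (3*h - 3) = 12*h^3 - 6*h^2 - 3*h - 3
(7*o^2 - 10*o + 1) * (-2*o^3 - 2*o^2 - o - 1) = -14*o^5 + 6*o^4 + 11*o^3 + o^2 + 9*o - 1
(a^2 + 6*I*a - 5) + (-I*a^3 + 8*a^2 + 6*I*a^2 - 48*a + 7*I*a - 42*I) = -I*a^3 + 9*a^2 + 6*I*a^2 - 48*a + 13*I*a - 5 - 42*I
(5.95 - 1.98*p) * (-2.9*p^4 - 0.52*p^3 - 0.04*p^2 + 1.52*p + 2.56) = 5.742*p^5 - 16.2254*p^4 - 3.0148*p^3 - 3.2476*p^2 + 3.9752*p + 15.232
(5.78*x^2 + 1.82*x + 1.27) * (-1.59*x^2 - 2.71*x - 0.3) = -9.1902*x^4 - 18.5576*x^3 - 8.6855*x^2 - 3.9877*x - 0.381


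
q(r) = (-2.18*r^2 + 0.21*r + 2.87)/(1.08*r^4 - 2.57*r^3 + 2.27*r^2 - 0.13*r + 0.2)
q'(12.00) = 0.00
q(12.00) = -0.02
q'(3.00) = 0.33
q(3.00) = -0.42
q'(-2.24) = -0.03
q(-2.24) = -0.13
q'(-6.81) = -0.01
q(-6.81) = -0.03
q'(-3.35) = -0.03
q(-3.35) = -0.09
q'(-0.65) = 4.39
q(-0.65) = 0.85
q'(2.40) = 0.59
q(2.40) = -0.69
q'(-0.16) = 38.52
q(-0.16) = 9.58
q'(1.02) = -6.01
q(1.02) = 0.94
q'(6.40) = 0.03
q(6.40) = -0.07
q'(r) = (0.21 - 4.36*r)/(1.08*r^4 - 2.57*r^3 + 2.27*r^2 - 0.13*r + 0.2) + (-2.18*r^2 + 0.21*r + 2.87)*(-4.32*r^3 + 7.71*r^2 - 4.54*r + 0.13)/(1.08*r^4 - 2.57*r^3 + 2.27*r^2 - 0.13*r + 0.2)^2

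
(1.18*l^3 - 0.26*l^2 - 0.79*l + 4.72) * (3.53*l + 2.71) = 4.1654*l^4 + 2.28*l^3 - 3.4933*l^2 + 14.5207*l + 12.7912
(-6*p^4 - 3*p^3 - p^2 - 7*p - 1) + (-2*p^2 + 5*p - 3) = -6*p^4 - 3*p^3 - 3*p^2 - 2*p - 4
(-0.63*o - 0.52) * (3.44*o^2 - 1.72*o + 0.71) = -2.1672*o^3 - 0.7052*o^2 + 0.4471*o - 0.3692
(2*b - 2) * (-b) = -2*b^2 + 2*b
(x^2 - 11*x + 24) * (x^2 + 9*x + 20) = x^4 - 2*x^3 - 55*x^2 - 4*x + 480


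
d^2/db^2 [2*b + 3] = 0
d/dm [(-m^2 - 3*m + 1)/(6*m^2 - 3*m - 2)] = (21*m^2 - 8*m + 9)/(36*m^4 - 36*m^3 - 15*m^2 + 12*m + 4)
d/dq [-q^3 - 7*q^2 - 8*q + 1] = -3*q^2 - 14*q - 8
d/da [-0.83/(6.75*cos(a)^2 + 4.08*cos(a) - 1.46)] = -(11.205*cos(a) + 3.3864)*sin(a)/(6.75*cos(a)^2 + 4.08*cos(a) - 1.46)^2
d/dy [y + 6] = 1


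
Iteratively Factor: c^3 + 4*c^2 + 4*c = (c + 2)*(c^2 + 2*c) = c*(c + 2)*(c + 2)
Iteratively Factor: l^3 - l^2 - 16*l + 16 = (l - 1)*(l^2 - 16) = (l - 1)*(l + 4)*(l - 4)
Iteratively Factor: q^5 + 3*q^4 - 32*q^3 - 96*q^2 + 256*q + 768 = (q - 4)*(q^4 + 7*q^3 - 4*q^2 - 112*q - 192) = (q - 4)*(q + 3)*(q^3 + 4*q^2 - 16*q - 64) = (q - 4)*(q + 3)*(q + 4)*(q^2 - 16) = (q - 4)*(q + 3)*(q + 4)^2*(q - 4)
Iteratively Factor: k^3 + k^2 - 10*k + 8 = (k + 4)*(k^2 - 3*k + 2) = (k - 1)*(k + 4)*(k - 2)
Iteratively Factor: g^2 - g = (g - 1)*(g)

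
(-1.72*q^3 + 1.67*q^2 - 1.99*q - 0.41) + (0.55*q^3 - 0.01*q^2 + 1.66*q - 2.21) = -1.17*q^3 + 1.66*q^2 - 0.33*q - 2.62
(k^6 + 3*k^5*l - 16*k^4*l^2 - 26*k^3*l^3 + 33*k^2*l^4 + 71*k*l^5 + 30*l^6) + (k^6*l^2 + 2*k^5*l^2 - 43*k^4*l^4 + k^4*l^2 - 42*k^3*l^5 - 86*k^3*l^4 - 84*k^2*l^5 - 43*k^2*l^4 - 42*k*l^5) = k^6*l^2 + k^6 + 2*k^5*l^2 + 3*k^5*l - 43*k^4*l^4 - 15*k^4*l^2 - 42*k^3*l^5 - 86*k^3*l^4 - 26*k^3*l^3 - 84*k^2*l^5 - 10*k^2*l^4 + 29*k*l^5 + 30*l^6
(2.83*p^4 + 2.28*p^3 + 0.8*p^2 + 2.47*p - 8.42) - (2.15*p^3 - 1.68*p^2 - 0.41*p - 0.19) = 2.83*p^4 + 0.13*p^3 + 2.48*p^2 + 2.88*p - 8.23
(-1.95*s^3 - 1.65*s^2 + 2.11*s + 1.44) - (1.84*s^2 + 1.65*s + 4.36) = -1.95*s^3 - 3.49*s^2 + 0.46*s - 2.92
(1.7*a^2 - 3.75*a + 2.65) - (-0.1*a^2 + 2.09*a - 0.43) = 1.8*a^2 - 5.84*a + 3.08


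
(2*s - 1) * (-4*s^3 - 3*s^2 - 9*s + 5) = -8*s^4 - 2*s^3 - 15*s^2 + 19*s - 5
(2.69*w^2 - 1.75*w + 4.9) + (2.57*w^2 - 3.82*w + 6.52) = 5.26*w^2 - 5.57*w + 11.42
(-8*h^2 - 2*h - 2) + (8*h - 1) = -8*h^2 + 6*h - 3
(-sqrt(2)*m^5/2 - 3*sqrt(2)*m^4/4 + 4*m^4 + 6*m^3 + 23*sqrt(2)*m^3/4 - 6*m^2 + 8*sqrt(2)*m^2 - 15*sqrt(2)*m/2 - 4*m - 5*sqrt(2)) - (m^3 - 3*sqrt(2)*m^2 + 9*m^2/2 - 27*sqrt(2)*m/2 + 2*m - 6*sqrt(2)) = -sqrt(2)*m^5/2 - 3*sqrt(2)*m^4/4 + 4*m^4 + 5*m^3 + 23*sqrt(2)*m^3/4 - 21*m^2/2 + 11*sqrt(2)*m^2 - 6*m + 6*sqrt(2)*m + sqrt(2)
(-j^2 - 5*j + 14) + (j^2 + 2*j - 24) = -3*j - 10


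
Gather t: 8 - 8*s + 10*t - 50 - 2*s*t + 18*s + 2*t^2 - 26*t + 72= 10*s + 2*t^2 + t*(-2*s - 16) + 30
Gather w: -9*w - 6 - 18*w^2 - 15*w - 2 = -18*w^2 - 24*w - 8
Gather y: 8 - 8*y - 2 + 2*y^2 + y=2*y^2 - 7*y + 6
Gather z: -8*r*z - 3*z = z*(-8*r - 3)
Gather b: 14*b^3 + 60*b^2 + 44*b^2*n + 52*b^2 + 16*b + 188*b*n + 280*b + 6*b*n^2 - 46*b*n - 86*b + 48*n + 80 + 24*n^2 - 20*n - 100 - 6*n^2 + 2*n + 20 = 14*b^3 + b^2*(44*n + 112) + b*(6*n^2 + 142*n + 210) + 18*n^2 + 30*n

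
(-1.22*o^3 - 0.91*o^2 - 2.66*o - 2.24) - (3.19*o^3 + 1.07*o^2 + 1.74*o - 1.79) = -4.41*o^3 - 1.98*o^2 - 4.4*o - 0.45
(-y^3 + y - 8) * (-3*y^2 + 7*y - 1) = 3*y^5 - 7*y^4 - 2*y^3 + 31*y^2 - 57*y + 8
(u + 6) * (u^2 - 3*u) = u^3 + 3*u^2 - 18*u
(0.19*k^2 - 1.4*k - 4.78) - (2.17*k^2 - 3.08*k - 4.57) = -1.98*k^2 + 1.68*k - 0.21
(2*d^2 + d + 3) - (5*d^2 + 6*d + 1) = -3*d^2 - 5*d + 2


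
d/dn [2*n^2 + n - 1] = 4*n + 1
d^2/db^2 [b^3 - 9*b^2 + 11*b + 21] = 6*b - 18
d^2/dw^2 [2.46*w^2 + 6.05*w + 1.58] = 4.92000000000000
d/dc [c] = 1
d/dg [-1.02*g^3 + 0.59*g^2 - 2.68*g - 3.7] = -3.06*g^2 + 1.18*g - 2.68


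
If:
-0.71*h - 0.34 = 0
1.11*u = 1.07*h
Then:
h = -0.48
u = -0.46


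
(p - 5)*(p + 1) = p^2 - 4*p - 5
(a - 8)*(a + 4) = a^2 - 4*a - 32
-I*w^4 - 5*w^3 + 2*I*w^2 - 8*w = w*(w - 4*I)*(w - 2*I)*(-I*w + 1)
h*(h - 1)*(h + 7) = h^3 + 6*h^2 - 7*h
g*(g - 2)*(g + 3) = g^3 + g^2 - 6*g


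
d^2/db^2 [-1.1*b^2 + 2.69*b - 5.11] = -2.20000000000000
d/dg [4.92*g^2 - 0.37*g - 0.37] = 9.84*g - 0.37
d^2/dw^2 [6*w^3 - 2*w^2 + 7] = 36*w - 4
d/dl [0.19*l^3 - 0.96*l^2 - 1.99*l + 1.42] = 0.57*l^2 - 1.92*l - 1.99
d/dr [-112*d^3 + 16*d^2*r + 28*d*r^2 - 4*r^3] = 16*d^2 + 56*d*r - 12*r^2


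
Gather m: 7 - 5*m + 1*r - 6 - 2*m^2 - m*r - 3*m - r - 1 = -2*m^2 + m*(-r - 8)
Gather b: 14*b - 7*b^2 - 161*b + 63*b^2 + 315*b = 56*b^2 + 168*b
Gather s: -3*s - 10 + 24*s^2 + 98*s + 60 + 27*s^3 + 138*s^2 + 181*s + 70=27*s^3 + 162*s^2 + 276*s + 120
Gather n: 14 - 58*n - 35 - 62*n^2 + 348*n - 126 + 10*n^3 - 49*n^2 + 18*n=10*n^3 - 111*n^2 + 308*n - 147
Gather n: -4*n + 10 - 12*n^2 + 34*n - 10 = -12*n^2 + 30*n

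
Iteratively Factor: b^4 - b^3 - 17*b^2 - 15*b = (b + 1)*(b^3 - 2*b^2 - 15*b) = (b + 1)*(b + 3)*(b^2 - 5*b) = b*(b + 1)*(b + 3)*(b - 5)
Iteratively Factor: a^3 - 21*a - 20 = (a + 1)*(a^2 - a - 20) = (a - 5)*(a + 1)*(a + 4)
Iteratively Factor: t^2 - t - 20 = (t - 5)*(t + 4)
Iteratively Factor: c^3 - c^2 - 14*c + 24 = (c - 3)*(c^2 + 2*c - 8) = (c - 3)*(c + 4)*(c - 2)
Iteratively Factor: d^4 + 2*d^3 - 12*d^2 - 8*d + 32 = (d + 2)*(d^3 - 12*d + 16) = (d - 2)*(d + 2)*(d^2 + 2*d - 8) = (d - 2)^2*(d + 2)*(d + 4)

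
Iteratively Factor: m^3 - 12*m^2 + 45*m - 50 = (m - 5)*(m^2 - 7*m + 10) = (m - 5)*(m - 2)*(m - 5)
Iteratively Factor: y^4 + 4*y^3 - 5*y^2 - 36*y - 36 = (y + 2)*(y^3 + 2*y^2 - 9*y - 18) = (y + 2)^2*(y^2 - 9) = (y - 3)*(y + 2)^2*(y + 3)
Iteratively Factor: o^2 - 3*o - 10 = (o - 5)*(o + 2)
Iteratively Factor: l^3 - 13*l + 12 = (l - 1)*(l^2 + l - 12) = (l - 3)*(l - 1)*(l + 4)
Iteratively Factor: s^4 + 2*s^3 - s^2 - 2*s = (s)*(s^3 + 2*s^2 - s - 2) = s*(s + 1)*(s^2 + s - 2) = s*(s - 1)*(s + 1)*(s + 2)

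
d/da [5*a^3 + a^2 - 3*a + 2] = 15*a^2 + 2*a - 3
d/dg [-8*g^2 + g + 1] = 1 - 16*g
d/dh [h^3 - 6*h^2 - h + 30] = 3*h^2 - 12*h - 1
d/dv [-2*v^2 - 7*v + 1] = -4*v - 7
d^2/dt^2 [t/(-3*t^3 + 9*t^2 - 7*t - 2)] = 2*(-t*(9*t^2 - 18*t + 7)^2 + (9*t^2 + 9*t*(t - 1) - 18*t + 7)*(3*t^3 - 9*t^2 + 7*t + 2))/(3*t^3 - 9*t^2 + 7*t + 2)^3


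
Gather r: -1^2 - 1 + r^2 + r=r^2 + r - 2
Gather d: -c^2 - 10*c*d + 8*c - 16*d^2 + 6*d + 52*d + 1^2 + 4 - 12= -c^2 + 8*c - 16*d^2 + d*(58 - 10*c) - 7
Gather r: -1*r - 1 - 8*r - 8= -9*r - 9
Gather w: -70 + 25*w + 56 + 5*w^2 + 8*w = 5*w^2 + 33*w - 14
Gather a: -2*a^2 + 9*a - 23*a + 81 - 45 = -2*a^2 - 14*a + 36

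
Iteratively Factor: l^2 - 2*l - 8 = (l - 4)*(l + 2)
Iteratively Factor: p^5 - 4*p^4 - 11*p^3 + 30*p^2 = (p - 5)*(p^4 + p^3 - 6*p^2) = (p - 5)*(p - 2)*(p^3 + 3*p^2) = p*(p - 5)*(p - 2)*(p^2 + 3*p) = p^2*(p - 5)*(p - 2)*(p + 3)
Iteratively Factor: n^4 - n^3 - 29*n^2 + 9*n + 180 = (n + 3)*(n^3 - 4*n^2 - 17*n + 60) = (n - 3)*(n + 3)*(n^2 - n - 20) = (n - 5)*(n - 3)*(n + 3)*(n + 4)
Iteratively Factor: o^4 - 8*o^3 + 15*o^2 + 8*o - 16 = (o - 4)*(o^3 - 4*o^2 - o + 4) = (o - 4)^2*(o^2 - 1) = (o - 4)^2*(o - 1)*(o + 1)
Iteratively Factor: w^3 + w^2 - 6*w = (w)*(w^2 + w - 6) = w*(w - 2)*(w + 3)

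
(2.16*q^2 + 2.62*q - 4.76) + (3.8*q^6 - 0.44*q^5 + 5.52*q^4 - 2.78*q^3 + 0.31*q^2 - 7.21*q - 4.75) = 3.8*q^6 - 0.44*q^5 + 5.52*q^4 - 2.78*q^3 + 2.47*q^2 - 4.59*q - 9.51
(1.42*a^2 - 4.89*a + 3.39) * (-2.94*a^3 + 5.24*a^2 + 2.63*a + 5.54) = -4.1748*a^5 + 21.8174*a^4 - 31.8556*a^3 + 12.7697*a^2 - 18.1749*a + 18.7806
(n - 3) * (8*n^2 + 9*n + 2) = 8*n^3 - 15*n^2 - 25*n - 6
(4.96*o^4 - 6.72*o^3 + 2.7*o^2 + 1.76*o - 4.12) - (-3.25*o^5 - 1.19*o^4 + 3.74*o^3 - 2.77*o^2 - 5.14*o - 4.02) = 3.25*o^5 + 6.15*o^4 - 10.46*o^3 + 5.47*o^2 + 6.9*o - 0.100000000000001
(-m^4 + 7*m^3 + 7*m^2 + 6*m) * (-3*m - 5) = 3*m^5 - 16*m^4 - 56*m^3 - 53*m^2 - 30*m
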